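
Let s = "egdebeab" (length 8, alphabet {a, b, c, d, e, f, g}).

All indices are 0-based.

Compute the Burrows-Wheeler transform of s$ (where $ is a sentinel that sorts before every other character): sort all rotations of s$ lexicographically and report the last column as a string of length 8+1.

rank  rotation   last
    0  $egdebeab  b
    1  ab$egdebe  e
    2  b$egdebea  a
    3  beab$egde  e
    4  debeab$eg  g
    5  eab$egdeb  b
    6  ebeab$egd  d
    7  egdebeab$  $
    8  gdebeab$e  e

beaegbd$e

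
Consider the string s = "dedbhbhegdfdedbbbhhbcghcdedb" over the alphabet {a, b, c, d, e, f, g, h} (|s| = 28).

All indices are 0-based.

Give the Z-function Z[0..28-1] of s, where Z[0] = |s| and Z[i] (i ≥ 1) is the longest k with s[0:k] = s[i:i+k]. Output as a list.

[28, 0, 1, 0, 0, 0, 0, 0, 0, 1, 0, 4, 0, 1, 0, 0, 0, 0, 0, 0, 0, 0, 0, 0, 4, 0, 1, 0]

Z[0]=28
i=1: fresh scan; Z[1]=0
i=2: fresh scan; Z[2]=1 grow→box=[2,3)
i=3: fresh scan; Z[3]=0
i=4: fresh scan; Z[4]=0
i=5: fresh scan; Z[5]=0
i=6: fresh scan; Z[6]=0
i=7: fresh scan; Z[7]=0
i=8: fresh scan; Z[8]=0
i=9: fresh scan; Z[9]=1 grow→box=[9,10)
i=10: fresh scan; Z[10]=0
i=11: fresh scan; Z[11]=4 grow→box=[11,15)
i=12: min(r-i=3, Z[1]=0)=0; Z[12]=0
i=13: min(r-i=2, Z[2]=1)=1; Z[13]=1
i=14: min(r-i=1, Z[3]=0)=0; Z[14]=0
i=15: fresh scan; Z[15]=0
i=16: fresh scan; Z[16]=0
i=17: fresh scan; Z[17]=0
i=18: fresh scan; Z[18]=0
i=19: fresh scan; Z[19]=0
i=20: fresh scan; Z[20]=0
i=21: fresh scan; Z[21]=0
i=22: fresh scan; Z[22]=0
i=23: fresh scan; Z[23]=0
i=24: fresh scan; Z[24]=4 grow→box=[24,28)
i=25: min(r-i=3, Z[1]=0)=0; Z[25]=0
i=26: min(r-i=2, Z[2]=1)=1; Z[26]=1
i=27: min(r-i=1, Z[3]=0)=0; Z[27]=0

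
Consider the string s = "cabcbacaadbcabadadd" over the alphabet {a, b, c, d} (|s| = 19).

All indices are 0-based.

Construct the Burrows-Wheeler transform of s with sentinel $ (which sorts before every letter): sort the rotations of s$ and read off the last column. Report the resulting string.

dcccbbadcadaab$bdaaa

rank  rotation              last
    0  $cabcbacaadbcabadadd  d
    1  aadbcabadadd$cabcbac  c
    2  abadadd$cabcbacaadbc  c
    3  abcbacaadbcabadadd$c  c
    4  acaadbcabadadd$cabcb  b
    5  adadd$cabcbacaadbcab  b
    6  adbcabadadd$cabcbaca  a
    7  add$cabcbacaadbcabad  d
    8  bacaadbcabadadd$cabc  c
    9  badadd$cabcbacaadbca  a
   10  bcabadadd$cabcbacaad  d
   11  bcbacaadbcabadadd$ca  a
   12  caadbcabadadd$cabcba  a
   13  cabadadd$cabcbacaadb  b
   14  cabcbacaadbcabadadd$  $
   15  cbacaadbcabadadd$cab  b
   16  d$cabcbacaadbcabadad  d
   17  dadd$cabcbacaadbcaba  a
   18  dbcabadadd$cabcbacaa  a
   19  dd$cabcbacaadbcabada  a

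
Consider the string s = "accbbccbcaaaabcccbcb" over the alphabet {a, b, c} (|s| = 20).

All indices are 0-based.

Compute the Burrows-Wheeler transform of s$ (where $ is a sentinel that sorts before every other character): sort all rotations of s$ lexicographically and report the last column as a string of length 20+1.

rank  rotation               last
    0  $accbbccbcaaaabcccbcb  b
    1  aaaabcccbcb$accbbccbc  c
    2  aaabcccbcb$accbbccbca  a
    3  aabcccbcb$accbbccbcaa  a
    4  abcccbcb$accbbccbcaaa  a
    5  accbbccbcaaaabcccbcb$  $
    6  b$accbbccbcaaaabcccbc  c
    7  bbccbcaaaabcccbcb$acc  c
    8  bcaaaabcccbcb$accbbcc  c
    9  bcb$accbbccbcaaaabccc  c
   10  bccbcaaaabcccbcb$accb  b
   11  bcccbcb$accbbccbcaaaa  a
   12  caaaabcccbcb$accbbccb  b
   13  cb$accbbccbcaaaabcccb  b
   14  cbbccbcaaaabcccbcb$ac  c
   15  cbcaaaabcccbcb$accbbc  c
   16  cbcb$accbbccbcaaaabcc  c
   17  ccbbccbcaaaabcccbcb$a  a
   18  ccbcaaaabcccbcb$accbb  b
   19  ccbcb$accbbccbcaaaabc  c
   20  cccbcb$accbbccbcaaaab  b

bcaaa$ccccbabbcccabcb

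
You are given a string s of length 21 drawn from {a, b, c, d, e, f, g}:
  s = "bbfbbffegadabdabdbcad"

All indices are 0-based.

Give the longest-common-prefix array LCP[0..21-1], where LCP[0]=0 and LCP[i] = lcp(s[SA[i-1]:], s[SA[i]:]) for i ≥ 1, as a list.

[0, 3, 1, 2, 0, 3, 1, 1, 2, 1, 2, 0, 0, 1, 4, 1, 0, 0, 1, 1, 0]

rank→(start, suffix):
  0 → (11, 'abdabdbcad')
  1 → (14, 'abdbcad')
  2 → (19, 'ad')
  3 → (9, 'adabdabdbcad')
  4 → (0, 'bbfbbffegadabdabdbcad')
  5 → (3, 'bbffegadabdabdbcad')
  6 → (17, 'bcad')
  7 → (12, 'bdabdbcad')
  8 → (15, 'bdbcad')
  9 → (1, 'bfbbffegadabdabdbcad')
  10 → (4, 'bffegadabdabdbcad')
  11 → (18, 'cad')
  12 → (20, 'd')
  13 → (10, 'dabdabdbcad')
  14 → (13, 'dabdbcad')
  15 → (16, 'dbcad')
  16 → (7, 'egadabdabdbcad')
  17 → (2, 'fbbffegadabdabdbcad')
  18 → (6, 'fegadabdabdbcad')
  19 → (5, 'ffegadabdabdbcad')
  20 → (8, 'gadabdabdbcad')

SA = [11, 14, 19, 9, 0, 3, 17, 12, 15, 1, 4, 18, 20, 10, 13, 16, 7, 2, 6, 5, 8]
[i] adj suffixes → lcp
  [1] 11/14 → 3 ('abd')
  [2] 14/19 → 1 ('a')
  [3] 19/9 → 2 ('ad')
  [4] 9/0 → 0 ('')
  [5] 0/3 → 3 ('bbf')
  [6] 3/17 → 1 ('b')
  [7] 17/12 → 1 ('b')
  [8] 12/15 → 2 ('bd')
  [9] 15/1 → 1 ('b')
  [10] 1/4 → 2 ('bf')
  [11] 4/18 → 0 ('')
  [12] 18/20 → 0 ('')
  [13] 20/10 → 1 ('d')
  [14] 10/13 → 4 ('dabd')
  [15] 13/16 → 1 ('d')
  [16] 16/7 → 0 ('')
  [17] 7/2 → 0 ('')
  [18] 2/6 → 1 ('f')
  [19] 6/5 → 1 ('f')
  [20] 5/8 → 0 ('')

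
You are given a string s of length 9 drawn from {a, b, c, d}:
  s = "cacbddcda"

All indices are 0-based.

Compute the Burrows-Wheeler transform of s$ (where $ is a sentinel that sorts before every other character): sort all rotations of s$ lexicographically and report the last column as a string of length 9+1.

rank  rotation    last
    0  $cacbddcda  a
    1  a$cacbddcd  d
    2  acbddcda$c  c
    3  bddcda$cac  c
    4  cacbddcda$  $
    5  cbddcda$ca  a
    6  cda$cacbdd  d
    7  da$cacbddc  c
    8  dcda$cacbd  d
    9  ddcda$cacb  b

adcc$adcdb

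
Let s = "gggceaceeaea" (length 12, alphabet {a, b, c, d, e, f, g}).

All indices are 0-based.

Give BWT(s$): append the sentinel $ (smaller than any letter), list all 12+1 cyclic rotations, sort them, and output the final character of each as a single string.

aeeegaacecgg$

rank  rotation       last
    0  $gggceaceeaea  a
    1  a$gggceaceeae  e
    2  aceeaea$gggce  e
    3  aea$gggceacee  e
    4  ceaceeaea$ggg  g
    5  ceeaea$gggcea  a
    6  ea$gggceaceea  a
    7  eaceeaea$gggc  c
    8  eaea$gggceace  e
    9  eeaea$gggceac  c
   10  gceaceeaea$gg  g
   11  ggceaceeaea$g  g
   12  gggceaceeaea$  $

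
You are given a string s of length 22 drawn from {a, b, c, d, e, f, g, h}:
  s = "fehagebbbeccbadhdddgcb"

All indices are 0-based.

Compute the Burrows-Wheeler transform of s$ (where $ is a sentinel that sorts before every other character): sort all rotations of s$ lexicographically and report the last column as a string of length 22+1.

bbhccebbgcehddagbf$daed

rank  rotation                 last
    0  $fehagebbbeccbadhdddgcb  b
    1  adhdddgcb$fehagebbbeccb  b
    2  agebbbeccbadhdddgcb$feh  h
    3  b$fehagebbbeccbadhdddgc  c
    4  badhdddgcb$fehagebbbecc  c
    5  bbbeccbadhdddgcb$fehage  e
    6  bbeccbadhdddgcb$fehageb  b
    7  beccbadhdddgcb$fehagebb  b
    8  cb$fehagebbbeccbadhdddg  g
    9  cbadhdddgcb$fehagebbbec  c
   10  ccbadhdddgcb$fehagebbbe  e
   11  dddgcb$fehagebbbeccbadh  h
   12  ddgcb$fehagebbbeccbadhd  d
   13  dgcb$fehagebbbeccbadhdd  d
   14  dhdddgcb$fehagebbbeccba  a
   15  ebbbeccbadhdddgcb$fehag  g
   16  eccbadhdddgcb$fehagebbb  b
   17  ehagebbbeccbadhdddgcb$f  f
   18  fehagebbbeccbadhdddgcb$  $
   19  gcb$fehagebbbeccbadhddd  d
   20  gebbbeccbadhdddgcb$feha  a
   21  hagebbbeccbadhdddgcb$fe  e
   22  hdddgcb$fehagebbbeccbad  d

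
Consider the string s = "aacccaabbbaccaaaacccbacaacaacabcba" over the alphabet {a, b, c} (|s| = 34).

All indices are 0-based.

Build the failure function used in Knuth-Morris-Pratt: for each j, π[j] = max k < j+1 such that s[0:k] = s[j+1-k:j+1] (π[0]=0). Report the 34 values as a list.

π[0] = 0
j=1 s[j]='a': π[1]=1 (border 'a')
j=2 s[j]='c': k: 1→0; π[2]=0 (border '')
j=3 s[j]='c': π[3]=0 (border '')
j=4 s[j]='c': π[4]=0 (border '')
j=5 s[j]='a': π[5]=1 (border 'a')
j=6 s[j]='a': π[6]=2 (border 'aa')
j=7 s[j]='b': k: 2→1→0; π[7]=0 (border '')
j=8 s[j]='b': π[8]=0 (border '')
j=9 s[j]='b': π[9]=0 (border '')
j=10 s[j]='a': π[10]=1 (border 'a')
j=11 s[j]='c': k: 1→0; π[11]=0 (border '')
j=12 s[j]='c': π[12]=0 (border '')
j=13 s[j]='a': π[13]=1 (border 'a')
j=14 s[j]='a': π[14]=2 (border 'aa')
j=15 s[j]='a': k: 2→1; π[15]=2 (border 'aa')
j=16 s[j]='a': k: 2→1; π[16]=2 (border 'aa')
j=17 s[j]='c': π[17]=3 (border 'aac')
j=18 s[j]='c': π[18]=4 (border 'aacc')
j=19 s[j]='c': π[19]=5 (border 'aaccc')
j=20 s[j]='b': k: 5→0; π[20]=0 (border '')
j=21 s[j]='a': π[21]=1 (border 'a')
j=22 s[j]='c': k: 1→0; π[22]=0 (border '')
j=23 s[j]='a': π[23]=1 (border 'a')
j=24 s[j]='a': π[24]=2 (border 'aa')
j=25 s[j]='c': π[25]=3 (border 'aac')
j=26 s[j]='a': k: 3→0; π[26]=1 (border 'a')
j=27 s[j]='a': π[27]=2 (border 'aa')
j=28 s[j]='c': π[28]=3 (border 'aac')
j=29 s[j]='a': k: 3→0; π[29]=1 (border 'a')
j=30 s[j]='b': k: 1→0; π[30]=0 (border '')
j=31 s[j]='c': π[31]=0 (border '')
j=32 s[j]='b': π[32]=0 (border '')
j=33 s[j]='a': π[33]=1 (border 'a')

[0, 1, 0, 0, 0, 1, 2, 0, 0, 0, 1, 0, 0, 1, 2, 2, 2, 3, 4, 5, 0, 1, 0, 1, 2, 3, 1, 2, 3, 1, 0, 0, 0, 1]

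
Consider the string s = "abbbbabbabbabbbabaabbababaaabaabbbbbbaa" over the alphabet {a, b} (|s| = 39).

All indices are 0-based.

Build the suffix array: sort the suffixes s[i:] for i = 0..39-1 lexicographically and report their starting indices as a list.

rank | idx | suffix
   0 |  38 | a
   1 |  37 | aa
   2 |  25 | aaabaabbbbbbaa
   3 |  26 | aabaabbbbbbaa
   4 |  17 | aabbababaaabaabbbbbbaa
   5 |  29 | aabbbbbbaa
   6 |  23 | abaaabaabbbbbbaa
   7 |  15 | abaabbababaaabaabbbbbbaa
   8 |  27 | abaabbbbbbaa
   9 |  21 | ababaaabaabbbbbbaa
  10 |  18 | abbababaaabaabbbbbbaa
  11 |   5 | abbabbabbbabaabbababaaabaabbbbbbaa
  12 |   8 | abbabbbabaabbababaaabaabbbbbbaa
  13 |  11 | abbbabaabbababaaabaabbbbbbaa
  14 |   0 | abbbbabbabbabbbabaabbababaaabaabbbbbbaa
  15 |  30 | abbbbbbaa
  16 |  36 | baa
  17 |  24 | baaabaabbbbbbaa
  18 |  16 | baabbababaaabaabbbbbbaa
  19 |  28 | baabbbbbbaa
  20 |  22 | babaaabaabbbbbbaa
  21 |  14 | babaabbababaaabaabbbbbbaa
  22 |  20 | bababaaabaabbbbbbaa
  23 |   4 | babbabbabbbabaabbababaaabaabbbbbbaa
  24 |   7 | babbabbbabaabbababaaabaabbbbbbaa
  25 |  10 | babbbabaabbababaaabaabbbbbbaa
  26 |  35 | bbaa
  27 |  13 | bbabaabbababaaabaabbbbbbaa
  28 |  19 | bbababaaabaabbbbbbaa
  29 |   3 | bbabbabbabbbabaabbababaaabaabbbbbbaa
  30 |   6 | bbabbabbbabaabbababaaabaabbbbbbaa
  31 |   9 | bbabbbabaabbababaaabaabbbbbbaa
  32 |  34 | bbbaa
  33 |  12 | bbbabaabbababaaabaabbbbbbaa
  34 |   2 | bbbabbabbabbbabaabbababaaabaabbbbbbaa
  35 |  33 | bbbbaa
  36 |   1 | bbbbabbabbabbbabaabbababaaabaabbbbbbaa
  37 |  32 | bbbbbaa
  38 |  31 | bbbbbbaa

[38, 37, 25, 26, 17, 29, 23, 15, 27, 21, 18, 5, 8, 11, 0, 30, 36, 24, 16, 28, 22, 14, 20, 4, 7, 10, 35, 13, 19, 3, 6, 9, 34, 12, 2, 33, 1, 32, 31]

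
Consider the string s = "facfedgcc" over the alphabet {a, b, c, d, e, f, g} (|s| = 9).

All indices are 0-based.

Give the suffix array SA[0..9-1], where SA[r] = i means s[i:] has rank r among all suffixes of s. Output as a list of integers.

[1, 8, 7, 2, 5, 4, 0, 3, 6]

rank | idx | suffix
   0 |   1 | acfedgcc
   1 |   8 | c
   2 |   7 | cc
   3 |   2 | cfedgcc
   4 |   5 | dgcc
   5 |   4 | edgcc
   6 |   0 | facfedgcc
   7 |   3 | fedgcc
   8 |   6 | gcc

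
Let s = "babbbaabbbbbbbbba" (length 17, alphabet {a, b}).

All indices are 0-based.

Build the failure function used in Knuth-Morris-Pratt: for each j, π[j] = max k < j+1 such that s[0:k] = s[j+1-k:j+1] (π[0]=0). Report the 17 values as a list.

π[0] = 0
j=1 s[j]='a': π[1]=0 (border '')
j=2 s[j]='b': π[2]=1 (border 'b')
j=3 s[j]='b': k: 1→0; π[3]=1 (border 'b')
j=4 s[j]='b': k: 1→0; π[4]=1 (border 'b')
j=5 s[j]='a': π[5]=2 (border 'ba')
j=6 s[j]='a': k: 2→0; π[6]=0 (border '')
j=7 s[j]='b': π[7]=1 (border 'b')
j=8 s[j]='b': k: 1→0; π[8]=1 (border 'b')
j=9 s[j]='b': k: 1→0; π[9]=1 (border 'b')
j=10 s[j]='b': k: 1→0; π[10]=1 (border 'b')
j=11 s[j]='b': k: 1→0; π[11]=1 (border 'b')
j=12 s[j]='b': k: 1→0; π[12]=1 (border 'b')
j=13 s[j]='b': k: 1→0; π[13]=1 (border 'b')
j=14 s[j]='b': k: 1→0; π[14]=1 (border 'b')
j=15 s[j]='b': k: 1→0; π[15]=1 (border 'b')
j=16 s[j]='a': π[16]=2 (border 'ba')

[0, 0, 1, 1, 1, 2, 0, 1, 1, 1, 1, 1, 1, 1, 1, 1, 2]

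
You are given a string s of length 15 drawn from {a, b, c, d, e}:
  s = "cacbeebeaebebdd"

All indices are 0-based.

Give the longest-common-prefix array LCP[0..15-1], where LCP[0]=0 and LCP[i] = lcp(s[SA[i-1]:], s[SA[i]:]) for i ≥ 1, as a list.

[0, 1, 0, 1, 2, 2, 0, 1, 0, 1, 0, 1, 2, 3, 1]

rank | idx | suffix
   0 |   1 | acbeebeaebebdd
   1 |   8 | aebebdd
   2 |  12 | bdd
   3 |   6 | beaebebdd
   4 |  10 | bebdd
   5 |   3 | beebeaebebdd
   6 |   0 | cacbeebeaebebdd
   7 |   2 | cbeebeaebebdd
   8 |  14 | d
   9 |  13 | dd
  10 |   7 | eaebebdd
  11 |  11 | ebdd
  12 |   5 | ebeaebebdd
  13 |   9 | ebebdd
  14 |   4 | eebeaebebdd

SA = [1, 8, 12, 6, 10, 3, 0, 2, 14, 13, 7, 11, 5, 9, 4]
i: (SA[i-1],SA[i]) lcp shared
  1: (1,8) 1 'a'
  2: (8,12) 0 ''
  3: (12,6) 1 'b'
  4: (6,10) 2 'be'
  5: (10,3) 2 'be'
  6: (3,0) 0 ''
  7: (0,2) 1 'c'
  8: (2,14) 0 ''
  9: (14,13) 1 'd'
  10: (13,7) 0 ''
  11: (7,11) 1 'e'
  12: (11,5) 2 'eb'
  13: (5,9) 3 'ebe'
  14: (9,4) 1 'e'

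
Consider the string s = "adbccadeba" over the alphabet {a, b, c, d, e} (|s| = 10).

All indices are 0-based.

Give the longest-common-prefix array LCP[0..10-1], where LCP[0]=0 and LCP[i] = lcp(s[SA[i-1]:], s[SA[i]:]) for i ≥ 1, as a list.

[0, 1, 2, 0, 1, 0, 1, 0, 1, 0]

sorted suffixes:
  #0 SA[0]=9  'a'
  #1 SA[1]=0  'adbccadeba'
  #2 SA[2]=5  'adeba'
  #3 SA[3]=8  'ba'
  #4 SA[4]=2  'bccadeba'
  #5 SA[5]=4  'cadeba'
  #6 SA[6]=3  'ccadeba'
  #7 SA[7]=1  'dbccadeba'
  #8 SA[8]=6  'deba'
  #9 SA[9]=7  'eba'

SA = [9, 0, 5, 8, 2, 4, 3, 1, 6, 7]
i: (SA[i-1],SA[i]) lcp shared
  1: (9,0) 1 'a'
  2: (0,5) 2 'ad'
  3: (5,8) 0 ''
  4: (8,2) 1 'b'
  5: (2,4) 0 ''
  6: (4,3) 1 'c'
  7: (3,1) 0 ''
  8: (1,6) 1 'd'
  9: (6,7) 0 ''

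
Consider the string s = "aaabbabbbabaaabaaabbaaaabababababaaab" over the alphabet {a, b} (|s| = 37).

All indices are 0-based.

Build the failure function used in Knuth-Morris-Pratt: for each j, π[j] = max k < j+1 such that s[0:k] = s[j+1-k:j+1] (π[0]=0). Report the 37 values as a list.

π[0] = 0
j=1 s[j]='a': π[1]=1 (border 'a')
j=2 s[j]='a': π[2]=2 (border 'aa')
j=3 s[j]='b': k: 2→1→0; π[3]=0 (border '')
j=4 s[j]='b': π[4]=0 (border '')
j=5 s[j]='a': π[5]=1 (border 'a')
j=6 s[j]='b': k: 1→0; π[6]=0 (border '')
j=7 s[j]='b': π[7]=0 (border '')
j=8 s[j]='b': π[8]=0 (border '')
j=9 s[j]='a': π[9]=1 (border 'a')
j=10 s[j]='b': k: 1→0; π[10]=0 (border '')
j=11 s[j]='a': π[11]=1 (border 'a')
j=12 s[j]='a': π[12]=2 (border 'aa')
j=13 s[j]='a': π[13]=3 (border 'aaa')
j=14 s[j]='b': π[14]=4 (border 'aaab')
j=15 s[j]='a': k: 4→0; π[15]=1 (border 'a')
j=16 s[j]='a': π[16]=2 (border 'aa')
j=17 s[j]='a': π[17]=3 (border 'aaa')
j=18 s[j]='b': π[18]=4 (border 'aaab')
j=19 s[j]='b': π[19]=5 (border 'aaabb')
j=20 s[j]='a': π[20]=6 (border 'aaabba')
j=21 s[j]='a': k: 6→1; π[21]=2 (border 'aa')
j=22 s[j]='a': π[22]=3 (border 'aaa')
j=23 s[j]='a': k: 3→2; π[23]=3 (border 'aaa')
j=24 s[j]='b': π[24]=4 (border 'aaab')
j=25 s[j]='a': k: 4→0; π[25]=1 (border 'a')
j=26 s[j]='b': k: 1→0; π[26]=0 (border '')
j=27 s[j]='a': π[27]=1 (border 'a')
j=28 s[j]='b': k: 1→0; π[28]=0 (border '')
j=29 s[j]='a': π[29]=1 (border 'a')
j=30 s[j]='b': k: 1→0; π[30]=0 (border '')
j=31 s[j]='a': π[31]=1 (border 'a')
j=32 s[j]='b': k: 1→0; π[32]=0 (border '')
j=33 s[j]='a': π[33]=1 (border 'a')
j=34 s[j]='a': π[34]=2 (border 'aa')
j=35 s[j]='a': π[35]=3 (border 'aaa')
j=36 s[j]='b': π[36]=4 (border 'aaab')

[0, 1, 2, 0, 0, 1, 0, 0, 0, 1, 0, 1, 2, 3, 4, 1, 2, 3, 4, 5, 6, 2, 3, 3, 4, 1, 0, 1, 0, 1, 0, 1, 0, 1, 2, 3, 4]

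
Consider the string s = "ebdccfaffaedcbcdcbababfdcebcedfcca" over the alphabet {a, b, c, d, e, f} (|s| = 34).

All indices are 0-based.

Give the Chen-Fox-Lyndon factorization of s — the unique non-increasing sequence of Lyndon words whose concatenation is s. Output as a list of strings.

["e", "bdccf", "aff", "aedcbcdcb", "ababfdcebcedfcc", "a"]

emit factor 1: 'e' (i=0, period=1)
emit factor 2: 'bdccf' (i=1, period=5)
emit factor 3: 'aff' (i=6, period=3)
emit factor 4: 'aedcbcdcb' (i=9, period=9)
emit factor 5: 'ababfdcebcedfcc' (i=18, period=15)
emit factor 6: 'a' (i=33, period=1)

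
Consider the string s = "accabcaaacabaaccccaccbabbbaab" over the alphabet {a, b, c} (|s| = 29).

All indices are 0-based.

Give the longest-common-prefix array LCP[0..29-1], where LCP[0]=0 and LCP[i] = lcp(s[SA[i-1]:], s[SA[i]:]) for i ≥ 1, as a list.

[0, 2, 2, 3, 1, 2, 2, 2, 1, 2, 3, 3, 0, 1, 3, 2, 1, 2, 1, 0, 2, 3, 2, 1, 1, 3, 2, 2, 3]

rank | idx | suffix
   0 |   6 | aaacabaaccccaccbabbbaab
   1 |  26 | aab
   2 |   7 | aacabaaccccaccbabbbaab
   3 |  12 | aaccccaccbabbbaab
   4 |  27 | ab
   5 |  10 | abaaccccaccbabbbaab
   6 |  22 | abbbaab
   7 |   3 | abcaaacabaaccccaccbabbbaab
   8 |   8 | acabaaccccaccbabbbaab
   9 |   0 | accabcaaacabaaccccaccbabbbaab
  10 |  18 | accbabbbaab
  11 |  13 | accccaccbabbbaab
  12 |  28 | b
  13 |  25 | baab
  14 |  11 | baaccccaccbabbbaab
  15 |  21 | babbbaab
  16 |  24 | bbaab
  17 |  23 | bbbaab
  18 |   4 | bcaaacabaaccccaccbabbbaab
  19 |   5 | caaacabaaccccaccbabbbaab
  20 |   9 | cabaaccccaccbabbbaab
  21 |   2 | cabcaaacabaaccccaccbabbbaab
  22 |  17 | caccbabbbaab
  23 |  20 | cbabbbaab
  24 |   1 | ccabcaaacabaaccccaccbabbbaab
  25 |  16 | ccaccbabbbaab
  26 |  19 | ccbabbbaab
  27 |  15 | cccaccbabbbaab
  28 |  14 | ccccaccbabbbaab

SA = [6, 26, 7, 12, 27, 10, 22, 3, 8, 0, 18, 13, 28, 25, 11, 21, 24, 23, 4, 5, 9, 2, 17, 20, 1, 16, 19, 15, 14]
rank  pair      lcp
   1  s[6:],s[26:]  2  'aa'
   2  s[26:],s[7:]  2  'aa'
   3  s[7:],s[12:]  3  'aac'
   4  s[12:],s[27:]  1  'a'
   5  s[27:],s[10:]  2  'ab'
   6  s[10:],s[22:]  2  'ab'
   7  s[22:],s[3:]  2  'ab'
   8  s[3:],s[8:]  1  'a'
   9  s[8:],s[0:]  2  'ac'
  10  s[0:],s[18:]  3  'acc'
  11  s[18:],s[13:]  3  'acc'
  12  s[13:],s[28:]  0  ''
  13  s[28:],s[25:]  1  'b'
  14  s[25:],s[11:]  3  'baa'
  15  s[11:],s[21:]  2  'ba'
  16  s[21:],s[24:]  1  'b'
  17  s[24:],s[23:]  2  'bb'
  18  s[23:],s[4:]  1  'b'
  19  s[4:],s[5:]  0  ''
  20  s[5:],s[9:]  2  'ca'
  21  s[9:],s[2:]  3  'cab'
  22  s[2:],s[17:]  2  'ca'
  23  s[17:],s[20:]  1  'c'
  24  s[20:],s[1:]  1  'c'
  25  s[1:],s[16:]  3  'cca'
  26  s[16:],s[19:]  2  'cc'
  27  s[19:],s[15:]  2  'cc'
  28  s[15:],s[14:]  3  'ccc'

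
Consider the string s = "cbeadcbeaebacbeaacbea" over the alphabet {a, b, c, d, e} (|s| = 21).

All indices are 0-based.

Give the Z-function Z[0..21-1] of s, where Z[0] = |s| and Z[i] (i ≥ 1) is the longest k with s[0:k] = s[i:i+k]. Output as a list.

Z[0]=21
i=1: fresh scan; Z[1]=0
i=2: fresh scan; Z[2]=0
i=3: fresh scan; Z[3]=0
i=4: fresh scan; Z[4]=0
i=5: fresh scan; Z[5]=4 grow→box=[5,9)
i=6: min(r-i=3, Z[1]=0)=0; Z[6]=0
i=7: min(r-i=2, Z[2]=0)=0; Z[7]=0
i=8: min(r-i=1, Z[3]=0)=0; Z[8]=0
i=9: fresh scan; Z[9]=0
i=10: fresh scan; Z[10]=0
i=11: fresh scan; Z[11]=0
i=12: fresh scan; Z[12]=4 grow→box=[12,16)
i=13: min(r-i=3, Z[1]=0)=0; Z[13]=0
i=14: min(r-i=2, Z[2]=0)=0; Z[14]=0
i=15: min(r-i=1, Z[3]=0)=0; Z[15]=0
i=16: fresh scan; Z[16]=0
i=17: fresh scan; Z[17]=4 grow→box=[17,21)
i=18: min(r-i=3, Z[1]=0)=0; Z[18]=0
i=19: min(r-i=2, Z[2]=0)=0; Z[19]=0
i=20: min(r-i=1, Z[3]=0)=0; Z[20]=0

[21, 0, 0, 0, 0, 4, 0, 0, 0, 0, 0, 0, 4, 0, 0, 0, 0, 4, 0, 0, 0]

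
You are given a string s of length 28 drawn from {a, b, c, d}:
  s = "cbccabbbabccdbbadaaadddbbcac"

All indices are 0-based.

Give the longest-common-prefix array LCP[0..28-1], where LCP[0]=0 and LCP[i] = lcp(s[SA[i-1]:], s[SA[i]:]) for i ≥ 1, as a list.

[0, 2, 1, 2, 1, 1, 2, 0, 2, 1, 3, 2, 2, 1, 2, 3, 0, 1, 2, 1, 1, 2, 1, 0, 1, 3, 1, 2]

sorted suffixes:
  #0 SA[0]=17  'aaadddbbcac'
  #1 SA[1]=18  'aadddbbcac'
  #2 SA[2]=4  'abbbabccdbbadaaadddbbcac'
  #3 SA[3]=8  'abccdbbadaaadddbbcac'
  #4 SA[4]=26  'ac'
  #5 SA[5]=15  'adaaadddbbcac'
  #6 SA[6]=19  'adddbbcac'
  #7 SA[7]=7  'babccdbbadaaadddbbcac'
  #8 SA[8]=14  'badaaadddbbcac'
  #9 SA[9]=6  'bbabccdbbadaaadddbbcac'
  #10 SA[10]=13  'bbadaaadddbbcac'
  #11 SA[11]=5  'bbbabccdbbadaaadddbbcac'
  #12 SA[12]=23  'bbcac'
  #13 SA[13]=24  'bcac'
  #14 SA[14]=1  'bccabbbabccdbbadaaadddbbcac'
  #15 SA[15]=9  'bccdbbadaaadddbbcac'
  #16 SA[16]=27  'c'
  #17 SA[17]=3  'cabbbabccdbbadaaadddbbcac'
  #18 SA[18]=25  'cac'
  #19 SA[19]=0  'cbccabbbabccdbbadaaadddbbcac'
  #20 SA[20]=2  'ccabbbabccdbbadaaadddbbcac'
  #21 SA[21]=10  'ccdbbadaaadddbbcac'
  #22 SA[22]=11  'cdbbadaaadddbbcac'
  #23 SA[23]=16  'daaadddbbcac'
  #24 SA[24]=12  'dbbadaaadddbbcac'
  #25 SA[25]=22  'dbbcac'
  #26 SA[26]=21  'ddbbcac'
  #27 SA[27]=20  'dddbbcac'

SA = [17, 18, 4, 8, 26, 15, 19, 7, 14, 6, 13, 5, 23, 24, 1, 9, 27, 3, 25, 0, 2, 10, 11, 16, 12, 22, 21, 20]
[i] adj suffixes → lcp
  [1] 17/18 → 2 ('aa')
  [2] 18/4 → 1 ('a')
  [3] 4/8 → 2 ('ab')
  [4] 8/26 → 1 ('a')
  [5] 26/15 → 1 ('a')
  [6] 15/19 → 2 ('ad')
  [7] 19/7 → 0 ('')
  [8] 7/14 → 2 ('ba')
  [9] 14/6 → 1 ('b')
  [10] 6/13 → 3 ('bba')
  [11] 13/5 → 2 ('bb')
  [12] 5/23 → 2 ('bb')
  [13] 23/24 → 1 ('b')
  [14] 24/1 → 2 ('bc')
  [15] 1/9 → 3 ('bcc')
  [16] 9/27 → 0 ('')
  [17] 27/3 → 1 ('c')
  [18] 3/25 → 2 ('ca')
  [19] 25/0 → 1 ('c')
  [20] 0/2 → 1 ('c')
  [21] 2/10 → 2 ('cc')
  [22] 10/11 → 1 ('c')
  [23] 11/16 → 0 ('')
  [24] 16/12 → 1 ('d')
  [25] 12/22 → 3 ('dbb')
  [26] 22/21 → 1 ('d')
  [27] 21/20 → 2 ('dd')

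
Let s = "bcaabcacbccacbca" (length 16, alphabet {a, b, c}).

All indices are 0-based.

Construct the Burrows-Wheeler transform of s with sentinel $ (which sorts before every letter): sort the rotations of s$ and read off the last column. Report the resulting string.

rank  rotation           last
    0  $bcaabcacbccacbca  a
    1  a$bcaabcacbccacbc  c
    2  aabcacbccacbca$bc  c
    3  abcacbccacbca$bca  a
    4  acbca$bcaabcacbcc  c
    5  acbccacbca$bcaabc  c
    6  bca$bcaabcacbccac  c
    7  bcaabcacbccacbca$  $
    8  bcacbccacbca$bcaa  a
    9  bccacbca$bcaabcac  c
   10  ca$bcaabcacbccacb  b
   11  caabcacbccacbca$b  b
   12  cacbca$bcaabcacbc  c
   13  cacbccacbca$bcaab  b
   14  cbca$bcaabcacbcca  a
   15  cbccacbca$bcaabca  a
   16  ccacbca$bcaabcacb  b

accaccc$acbbcbaab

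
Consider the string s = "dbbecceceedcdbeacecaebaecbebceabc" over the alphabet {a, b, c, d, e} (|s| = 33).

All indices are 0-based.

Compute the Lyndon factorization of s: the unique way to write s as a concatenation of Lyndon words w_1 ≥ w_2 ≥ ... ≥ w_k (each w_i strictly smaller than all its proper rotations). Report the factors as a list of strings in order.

["d", "bbecceceedcdbe", "acecaebaecbebce", "abc"]

emit factor 1: 'd' (i=0, period=1)
emit factor 2: 'bbecceceedcdbe' (i=1, period=14)
emit factor 3: 'acecaebaecbebce' (i=15, period=15)
emit factor 4: 'abc' (i=30, period=3)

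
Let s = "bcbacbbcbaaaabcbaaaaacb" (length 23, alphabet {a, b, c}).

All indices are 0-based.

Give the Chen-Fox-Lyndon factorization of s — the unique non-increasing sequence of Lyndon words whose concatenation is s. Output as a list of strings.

emit factor 1: 'bc' (i=0, period=2)
emit factor 2: 'b' (i=2, period=1)
emit factor 3: 'acbbcb' (i=3, period=6)
emit factor 4: 'aaaabcb' (i=9, period=7)
emit factor 5: 'aaaaacb' (i=16, period=7)

["bc", "b", "acbbcb", "aaaabcb", "aaaaacb"]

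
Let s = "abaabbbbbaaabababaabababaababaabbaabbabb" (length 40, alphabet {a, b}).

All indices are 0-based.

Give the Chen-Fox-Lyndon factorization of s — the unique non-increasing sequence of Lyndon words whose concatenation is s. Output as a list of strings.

["ab", "aabbbbb", "aaabababaabababaababaabbaabbabb"]

emit factor 1: 'ab' (i=0, period=2)
emit factor 2: 'aabbbbb' (i=2, period=7)
emit factor 3: 'aaabababaabababaababaabbaabbabb' (i=9, period=31)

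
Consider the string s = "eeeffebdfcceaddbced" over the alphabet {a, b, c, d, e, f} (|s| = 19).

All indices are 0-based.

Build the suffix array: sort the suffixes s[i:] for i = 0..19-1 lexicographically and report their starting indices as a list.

[12, 15, 6, 9, 10, 16, 18, 14, 13, 7, 11, 5, 17, 0, 1, 2, 8, 4, 3]

rank | idx | suffix
   0 |  12 | addbced
   1 |  15 | bced
   2 |   6 | bdfcceaddbced
   3 |   9 | cceaddbced
   4 |  10 | ceaddbced
   5 |  16 | ced
   6 |  18 | d
   7 |  14 | dbced
   8 |  13 | ddbced
   9 |   7 | dfcceaddbced
  10 |  11 | eaddbced
  11 |   5 | ebdfcceaddbced
  12 |  17 | ed
  13 |   0 | eeeffebdfcceaddbced
  14 |   1 | eeffebdfcceaddbced
  15 |   2 | effebdfcceaddbced
  16 |   8 | fcceaddbced
  17 |   4 | febdfcceaddbced
  18 |   3 | ffebdfcceaddbced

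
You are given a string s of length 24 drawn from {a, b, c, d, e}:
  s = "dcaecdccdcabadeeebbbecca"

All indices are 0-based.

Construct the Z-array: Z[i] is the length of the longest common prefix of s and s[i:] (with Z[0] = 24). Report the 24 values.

Z[0]=24
i=1: fresh scan; Z[1]=0
i=2: fresh scan; Z[2]=0
i=3: fresh scan; Z[3]=0
i=4: fresh scan; Z[4]=0
i=5: fresh scan; Z[5]=2 grow→box=[5,7)
i=6: min(r-i=1, Z[1]=0)=0; Z[6]=0
i=7: fresh scan; Z[7]=0
i=8: fresh scan; Z[8]=3 grow→box=[8,11)
i=9: min(r-i=2, Z[1]=0)=0; Z[9]=0
i=10: min(r-i=1, Z[2]=0)=0; Z[10]=0
i=11: fresh scan; Z[11]=0
i=12: fresh scan; Z[12]=0
i=13: fresh scan; Z[13]=1 grow→box=[13,14)
i=14: fresh scan; Z[14]=0
i=15: fresh scan; Z[15]=0
i=16: fresh scan; Z[16]=0
i=17: fresh scan; Z[17]=0
i=18: fresh scan; Z[18]=0
i=19: fresh scan; Z[19]=0
i=20: fresh scan; Z[20]=0
i=21: fresh scan; Z[21]=0
i=22: fresh scan; Z[22]=0
i=23: fresh scan; Z[23]=0

[24, 0, 0, 0, 0, 2, 0, 0, 3, 0, 0, 0, 0, 1, 0, 0, 0, 0, 0, 0, 0, 0, 0, 0]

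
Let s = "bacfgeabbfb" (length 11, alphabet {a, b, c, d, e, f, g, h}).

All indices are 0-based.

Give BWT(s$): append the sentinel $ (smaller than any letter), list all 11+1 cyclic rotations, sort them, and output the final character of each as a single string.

rank  rotation      last
    0  $bacfgeabbfb  b
    1  abbfb$bacfge  e
    2  acfgeabbfb$b  b
    3  b$bacfgeabbf  f
    4  bacfgeabbfb$  $
    5  bbfb$bacfgea  a
    6  bfb$bacfgeab  b
    7  cfgeabbfb$ba  a
    8  eabbfb$bacfg  g
    9  fb$bacfgeabb  b
   10  fgeabbfb$bac  c
   11  geabbfb$bacf  f

bebf$abagbcf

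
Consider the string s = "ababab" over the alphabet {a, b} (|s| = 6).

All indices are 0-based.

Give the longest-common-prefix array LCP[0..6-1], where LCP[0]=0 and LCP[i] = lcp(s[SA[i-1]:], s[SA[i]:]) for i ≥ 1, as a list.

rank | idx | suffix
   0 |   4 | ab
   1 |   2 | abab
   2 |   0 | ababab
   3 |   5 | b
   4 |   3 | bab
   5 |   1 | babab

SA = [4, 2, 0, 5, 3, 1]
[i] adj suffixes → lcp
  [1] 4/2 → 2 ('ab')
  [2] 2/0 → 4 ('abab')
  [3] 0/5 → 0 ('')
  [4] 5/3 → 1 ('b')
  [5] 3/1 → 3 ('bab')

[0, 2, 4, 0, 1, 3]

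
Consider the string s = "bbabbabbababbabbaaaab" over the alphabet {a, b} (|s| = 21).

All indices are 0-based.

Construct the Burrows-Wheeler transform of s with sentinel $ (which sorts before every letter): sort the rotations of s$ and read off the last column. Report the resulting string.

rank  rotation                last
    0  $bbabbabbababbabbaaaab  b
    1  aaaab$bbabbabbababbabb  b
    2  aaab$bbabbabbababbabba  a
    3  aab$bbabbabbababbabbaa  a
    4  ab$bbabbabbababbabbaaa  a
    5  ababbabbaaaab$bbabbabb  b
    6  abbaaaab$bbabbabbababb  b
    7  abbababbabbaaaab$bbabb  b
    8  abbabbaaaab$bbabbabbab  b
    9  abbabbababbabbaaaab$bb  b
   10  b$bbabbabbababbabbaaaa  a
   11  baaaab$bbabbabbababbab  b
   12  bababbabbaaaab$bbabbab  b
   13  babbaaaab$bbabbabbabab  b
   14  babbababbabbaaaab$bbab  b
   15  babbabbaaaab$bbabbabba  a
   16  babbabbababbabbaaaab$b  b
   17  bbaaaab$bbabbabbababba  a
   18  bbababbabbaaaab$bbabba  a
   19  bbabbaaaab$bbabbabbaba  a
   20  bbabbababbabbaaaab$bba  a
   21  bbabbabbababbabbaaaab$  $

bbaaabbbbbabbbbabaaaa$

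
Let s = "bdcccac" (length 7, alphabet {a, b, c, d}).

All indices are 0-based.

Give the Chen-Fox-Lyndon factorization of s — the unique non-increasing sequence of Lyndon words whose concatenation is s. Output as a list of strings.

["bdccc", "ac"]

emit factor 1: 'bdccc' (i=0, period=5)
emit factor 2: 'ac' (i=5, period=2)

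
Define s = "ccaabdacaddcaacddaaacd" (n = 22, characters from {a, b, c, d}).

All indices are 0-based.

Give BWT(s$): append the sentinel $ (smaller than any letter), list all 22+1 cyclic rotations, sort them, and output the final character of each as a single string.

ddcacadaacacda$aacdbdca

rank  rotation                 last
    0  $ccaabdacaddcaacddaaacd  d
    1  aaacd$ccaabdacaddcaacdd  d
    2  aabdacaddcaacddaaacd$cc  c
    3  aacd$ccaabdacaddcaacdda  a
    4  aacddaaacd$ccaabdacaddc  c
    5  abdacaddcaacddaaacd$cca  a
    6  acaddcaacddaaacd$ccaabd  d
    7  acd$ccaabdacaddcaacddaa  a
    8  acddaaacd$ccaabdacaddca  a
    9  addcaacddaaacd$ccaabdac  c
   10  bdacaddcaacddaaacd$ccaa  a
   11  caabdacaddcaacddaaacd$c  c
   12  caacddaaacd$ccaabdacadd  d
   13  caddcaacddaaacd$ccaabda  a
   14  ccaabdacaddcaacddaaacd$  $
   15  cd$ccaabdacaddcaacddaaa  a
   16  cddaaacd$ccaabdacaddcaa  a
   17  d$ccaabdacaddcaacddaaac  c
   18  daaacd$ccaabdacaddcaacd  d
   19  dacaddcaacddaaacd$ccaab  b
   20  dcaacddaaacd$ccaabdacad  d
   21  ddaaacd$ccaabdacaddcaac  c
   22  ddcaacddaaacd$ccaabdaca  a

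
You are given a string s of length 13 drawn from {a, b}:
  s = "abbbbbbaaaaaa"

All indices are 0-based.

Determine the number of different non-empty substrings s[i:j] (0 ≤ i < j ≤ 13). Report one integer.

60

rank | idx | suffix
   0 |  12 | a
   1 |  11 | aa
   2 |  10 | aaa
   3 |   9 | aaaa
   4 |   8 | aaaaa
   5 |   7 | aaaaaa
   6 |   0 | abbbbbbaaaaaa
   7 |   6 | baaaaaa
   8 |   5 | bbaaaaaa
   9 |   4 | bbbaaaaaa
  10 |   3 | bbbbaaaaaa
  11 |   2 | bbbbbaaaaaa
  12 |   1 | bbbbbbaaaaaa

SA = [12, 11, 10, 9, 8, 7, 0, 6, 5, 4, 3, 2, 1]
[i] adj suffixes → lcp
  [1] 12/11 → 1 ('a')
  [2] 11/10 → 2 ('aa')
  [3] 10/9 → 3 ('aaa')
  [4] 9/8 → 4 ('aaaa')
  [5] 8/7 → 5 ('aaaaa')
  [6] 7/0 → 1 ('a')
  [7] 0/6 → 0 ('')
  [8] 6/5 → 1 ('b')
  [9] 5/4 → 2 ('bb')
  [10] 4/3 → 3 ('bbb')
  [11] 3/2 → 4 ('bbbb')
  [12] 2/1 → 5 ('bbbbb')

n(n+1)/2 = 13·14/2 = 91
Σ LCP = 0 + 1 + 2 + 3 + 4 + 5 + 1 + 0 + 1 + 2 + 3 + 4 + 5 = 31
distinct = 91 − 31 = 60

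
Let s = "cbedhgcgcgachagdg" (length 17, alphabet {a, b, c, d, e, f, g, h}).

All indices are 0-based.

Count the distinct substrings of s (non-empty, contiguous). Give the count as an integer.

sorted suffixes:
  #0 SA[0]=10  'achagdg'
  #1 SA[1]=13  'agdg'
  #2 SA[2]=1  'bedhgcgcgachagdg'
  #3 SA[3]=0  'cbedhgcgcgachagdg'
  #4 SA[4]=8  'cgachagdg'
  #5 SA[5]=6  'cgcgachagdg'
  #6 SA[6]=11  'chagdg'
  #7 SA[7]=15  'dg'
  #8 SA[8]=3  'dhgcgcgachagdg'
  #9 SA[9]=2  'edhgcgcgachagdg'
  #10 SA[10]=16  'g'
  #11 SA[11]=9  'gachagdg'
  #12 SA[12]=7  'gcgachagdg'
  #13 SA[13]=5  'gcgcgachagdg'
  #14 SA[14]=14  'gdg'
  #15 SA[15]=12  'hagdg'
  #16 SA[16]=4  'hgcgcgachagdg'

SA = [10, 13, 1, 0, 8, 6, 11, 15, 3, 2, 16, 9, 7, 5, 14, 12, 4]
[i] adj suffixes → lcp
  [1] 10/13 → 1 ('a')
  [2] 13/1 → 0 ('')
  [3] 1/0 → 0 ('')
  [4] 0/8 → 1 ('c')
  [5] 8/6 → 2 ('cg')
  [6] 6/11 → 1 ('c')
  [7] 11/15 → 0 ('')
  [8] 15/3 → 1 ('d')
  [9] 3/2 → 0 ('')
  [10] 2/16 → 0 ('')
  [11] 16/9 → 1 ('g')
  [12] 9/7 → 1 ('g')
  [13] 7/5 → 3 ('gcg')
  [14] 5/14 → 1 ('g')
  [15] 14/12 → 0 ('')
  [16] 12/4 → 1 ('h')

n(n+1)/2 = 17·18/2 = 153
Σ LCP = 0 + 1 + 0 + 0 + 1 + 2 + 1 + 0 + 1 + 0 + 0 + 1 + 1 + 3 + 1 + 0 + 1 = 13
distinct = 153 − 13 = 140

140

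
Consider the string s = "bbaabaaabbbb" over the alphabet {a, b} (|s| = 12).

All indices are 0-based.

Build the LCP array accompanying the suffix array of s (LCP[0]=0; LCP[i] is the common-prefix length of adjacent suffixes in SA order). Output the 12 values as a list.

[0, 2, 3, 1, 2, 0, 1, 3, 1, 2, 2, 3]

rank | idx | suffix
   0 |   5 | aaabbbb
   1 |   2 | aabaaabbbb
   2 |   6 | aabbbb
   3 |   3 | abaaabbbb
   4 |   7 | abbbb
   5 |  11 | b
   6 |   4 | baaabbbb
   7 |   1 | baabaaabbbb
   8 |  10 | bb
   9 |   0 | bbaabaaabbbb
  10 |   9 | bbb
  11 |   8 | bbbb

SA = [5, 2, 6, 3, 7, 11, 4, 1, 10, 0, 9, 8]
i: (SA[i-1],SA[i]) lcp shared
  1: (5,2) 2 'aa'
  2: (2,6) 3 'aab'
  3: (6,3) 1 'a'
  4: (3,7) 2 'ab'
  5: (7,11) 0 ''
  6: (11,4) 1 'b'
  7: (4,1) 3 'baa'
  8: (1,10) 1 'b'
  9: (10,0) 2 'bb'
  10: (0,9) 2 'bb'
  11: (9,8) 3 'bbb'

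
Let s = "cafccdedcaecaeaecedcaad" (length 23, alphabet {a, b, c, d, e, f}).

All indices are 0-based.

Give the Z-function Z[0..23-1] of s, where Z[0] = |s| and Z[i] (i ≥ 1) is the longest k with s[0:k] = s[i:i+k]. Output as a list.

[23, 0, 0, 1, 1, 0, 0, 0, 2, 0, 0, 2, 0, 0, 0, 0, 1, 0, 0, 2, 0, 0, 0]

Z[0]=23
i=1: fresh scan; Z[1]=0
i=2: fresh scan; Z[2]=0
i=3: fresh scan; Z[3]=1 extend→box=[3,4)
i=4: fresh scan; Z[4]=1 extend→box=[4,5)
i=5: fresh scan; Z[5]=0
i=6: fresh scan; Z[6]=0
i=7: fresh scan; Z[7]=0
i=8: fresh scan; Z[8]=2 extend→box=[8,10)
i=9: min(r-i=1, Z[1]=0)=0; Z[9]=0
i=10: fresh scan; Z[10]=0
i=11: fresh scan; Z[11]=2 extend→box=[11,13)
i=12: min(r-i=1, Z[1]=0)=0; Z[12]=0
i=13: fresh scan; Z[13]=0
i=14: fresh scan; Z[14]=0
i=15: fresh scan; Z[15]=0
i=16: fresh scan; Z[16]=1 extend→box=[16,17)
i=17: fresh scan; Z[17]=0
i=18: fresh scan; Z[18]=0
i=19: fresh scan; Z[19]=2 extend→box=[19,21)
i=20: min(r-i=1, Z[1]=0)=0; Z[20]=0
i=21: fresh scan; Z[21]=0
i=22: fresh scan; Z[22]=0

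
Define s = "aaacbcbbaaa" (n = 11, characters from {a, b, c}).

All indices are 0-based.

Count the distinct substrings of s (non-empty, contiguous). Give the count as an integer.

sorted suffixes:
  #0 SA[0]=10  'a'
  #1 SA[1]=9  'aa'
  #2 SA[2]=8  'aaa'
  #3 SA[3]=0  'aaacbcbbaaa'
  #4 SA[4]=1  'aacbcbbaaa'
  #5 SA[5]=2  'acbcbbaaa'
  #6 SA[6]=7  'baaa'
  #7 SA[7]=6  'bbaaa'
  #8 SA[8]=4  'bcbbaaa'
  #9 SA[9]=5  'cbbaaa'
  #10 SA[10]=3  'cbcbbaaa'

SA = [10, 9, 8, 0, 1, 2, 7, 6, 4, 5, 3]
rank  pair      lcp
   1  s[10:],s[9:]  1  'a'
   2  s[9:],s[8:]  2  'aa'
   3  s[8:],s[0:]  3  'aaa'
   4  s[0:],s[1:]  2  'aa'
   5  s[1:],s[2:]  1  'a'
   6  s[2:],s[7:]  0  ''
   7  s[7:],s[6:]  1  'b'
   8  s[6:],s[4:]  1  'b'
   9  s[4:],s[5:]  0  ''
  10  s[5:],s[3:]  2  'cb'

n(n+1)/2 = 11·12/2 = 66
Σ LCP = 0 + 1 + 2 + 3 + 2 + 1 + 0 + 1 + 1 + 0 + 2 = 13
distinct = 66 − 13 = 53

53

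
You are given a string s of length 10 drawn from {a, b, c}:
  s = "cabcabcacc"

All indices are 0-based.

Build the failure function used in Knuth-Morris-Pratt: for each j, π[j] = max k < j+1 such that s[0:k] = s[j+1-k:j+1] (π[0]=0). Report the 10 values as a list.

[0, 0, 0, 1, 2, 3, 4, 5, 1, 1]

π[0] = 0
j=1 s[j]='a': π[1]=0 (border '')
j=2 s[j]='b': π[2]=0 (border '')
j=3 s[j]='c': π[3]=1 (border 'c')
j=4 s[j]='a': π[4]=2 (border 'ca')
j=5 s[j]='b': π[5]=3 (border 'cab')
j=6 s[j]='c': π[6]=4 (border 'cabc')
j=7 s[j]='a': π[7]=5 (border 'cabca')
j=8 s[j]='c': k: 5→2→0; π[8]=1 (border 'c')
j=9 s[j]='c': k: 1→0; π[9]=1 (border 'c')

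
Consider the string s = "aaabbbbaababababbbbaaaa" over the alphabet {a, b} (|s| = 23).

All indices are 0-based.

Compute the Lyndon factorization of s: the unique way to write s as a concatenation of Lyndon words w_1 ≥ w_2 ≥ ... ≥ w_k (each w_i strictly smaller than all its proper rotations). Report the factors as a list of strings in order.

emit factor 1: 'aaabbbbaababababbbb' (i=0, period=19)
emit factor 2: 'a' (i=19, period=1)
emit factor 3: 'a' (i=20, period=1)
emit factor 4: 'a' (i=21, period=1)
emit factor 5: 'a' (i=22, period=1)

["aaabbbbaababababbbb", "a", "a", "a", "a"]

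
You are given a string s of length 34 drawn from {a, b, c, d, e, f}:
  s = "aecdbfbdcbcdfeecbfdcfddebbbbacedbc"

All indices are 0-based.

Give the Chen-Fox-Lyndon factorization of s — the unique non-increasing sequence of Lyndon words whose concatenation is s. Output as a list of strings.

emit factor 1: 'aecdbfbdcbcdfeecbfdcfddebbbb' (i=0, period=28)
emit factor 2: 'acedbc' (i=28, period=6)

["aecdbfbdcbcdfeecbfdcfddebbbb", "acedbc"]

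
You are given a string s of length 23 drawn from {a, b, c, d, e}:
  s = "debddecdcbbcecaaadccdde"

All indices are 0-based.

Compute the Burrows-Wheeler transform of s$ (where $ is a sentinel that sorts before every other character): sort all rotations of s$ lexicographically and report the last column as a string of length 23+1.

rank  rotation                  last
    0  $debddecdcbbcecaaadccdde  e
    1  aaadccdde$debddecdcbbcec  c
    2  aadccdde$debddecdcbbceca  a
    3  adccdde$debddecdcbbcecaa  a
    4  bbcecaaadccdde$debddecdc  c
    5  bcecaaadccdde$debddecdcb  b
    6  bddecdcbbcecaaadccdde$de  e
    7  caaadccdde$debddecdcbbce  e
    8  cbbcecaaadccdde$debddecd  d
    9  ccdde$debddecdcbbcecaaad  d
   10  cdcbbcecaaadccdde$debdde  e
   11  cdde$debddecdcbbcecaaadc  c
   12  cecaaadccdde$debddecdcbb  b
   13  dcbbcecaaadccdde$debddec  c
   14  dccdde$debddecdcbbcecaaa  a
   15  dde$debddecdcbbcecaaadcc  c
   16  ddecdcbbcecaaadccdde$deb  b
   17  de$debddecdcbbcecaaadccd  d
   18  debddecdcbbcecaaadccdde$  $
   19  decdcbbcecaaadccdde$debd  d
   20  e$debddecdcbbcecaaadccdd  d
   21  ebddecdcbbcecaaadccdde$d  d
   22  ecaaadccdde$debddecdcbbc  c
   23  ecdcbbcecaaadccdde$debdd  d

ecaacbeeddecbcacbd$dddcd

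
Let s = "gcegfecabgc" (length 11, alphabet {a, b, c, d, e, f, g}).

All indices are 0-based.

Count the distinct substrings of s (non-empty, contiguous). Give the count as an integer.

rank→(start, suffix):
  0 → (7, 'abgc')
  1 → (8, 'bgc')
  2 → (10, 'c')
  3 → (6, 'cabgc')
  4 → (1, 'cegfecabgc')
  5 → (5, 'ecabgc')
  6 → (2, 'egfecabgc')
  7 → (4, 'fecabgc')
  8 → (9, 'gc')
  9 → (0, 'gcegfecabgc')
  10 → (3, 'gfecabgc')

SA = [7, 8, 10, 6, 1, 5, 2, 4, 9, 0, 3]
i: (SA[i-1],SA[i]) lcp shared
  1: (7,8) 0 ''
  2: (8,10) 0 ''
  3: (10,6) 1 'c'
  4: (6,1) 1 'c'
  5: (1,5) 0 ''
  6: (5,2) 1 'e'
  7: (2,4) 0 ''
  8: (4,9) 0 ''
  9: (9,0) 2 'gc'
  10: (0,3) 1 'g'

n(n+1)/2 = 11·12/2 = 66
Σ LCP = 0 + 0 + 0 + 1 + 1 + 0 + 1 + 0 + 0 + 2 + 1 = 6
distinct = 66 − 6 = 60

60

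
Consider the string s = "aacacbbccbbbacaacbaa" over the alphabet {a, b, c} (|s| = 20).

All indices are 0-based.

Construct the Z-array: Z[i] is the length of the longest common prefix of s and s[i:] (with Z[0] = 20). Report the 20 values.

Z[0]=20
i=1: outside box; Z[1]=1 scan→box=[1,2)
i=2: outside box; Z[2]=0
i=3: outside box; Z[3]=1 scan→box=[3,4)
i=4: outside box; Z[4]=0
i=5: outside box; Z[5]=0
i=6: outside box; Z[6]=0
i=7: outside box; Z[7]=0
i=8: outside box; Z[8]=0
i=9: outside box; Z[9]=0
i=10: outside box; Z[10]=0
i=11: outside box; Z[11]=0
i=12: outside box; Z[12]=1 scan→box=[12,13)
i=13: outside box; Z[13]=0
i=14: outside box; Z[14]=3 scan→box=[14,17)
i=15: min(r-i=2, Z[1]=1)=1; Z[15]=1
i=16: min(r-i=1, Z[2]=0)=0; Z[16]=0
i=17: outside box; Z[17]=0
i=18: outside box; Z[18]=2 scan→box=[18,20)
i=19: min(r-i=1, Z[1]=1)=1; Z[19]=1

[20, 1, 0, 1, 0, 0, 0, 0, 0, 0, 0, 0, 1, 0, 3, 1, 0, 0, 2, 1]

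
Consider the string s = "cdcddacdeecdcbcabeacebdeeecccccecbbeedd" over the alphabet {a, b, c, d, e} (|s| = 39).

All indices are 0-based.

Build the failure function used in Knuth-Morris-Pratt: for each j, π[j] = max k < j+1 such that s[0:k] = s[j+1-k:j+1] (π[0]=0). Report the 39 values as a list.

π[0] = 0
j=1 s[j]='d': π[1]=0 (border '')
j=2 s[j]='c': π[2]=1 (border 'c')
j=3 s[j]='d': π[3]=2 (border 'cd')
j=4 s[j]='d': k: 2→0; π[4]=0 (border '')
j=5 s[j]='a': π[5]=0 (border '')
j=6 s[j]='c': π[6]=1 (border 'c')
j=7 s[j]='d': π[7]=2 (border 'cd')
j=8 s[j]='e': k: 2→0; π[8]=0 (border '')
j=9 s[j]='e': π[9]=0 (border '')
j=10 s[j]='c': π[10]=1 (border 'c')
j=11 s[j]='d': π[11]=2 (border 'cd')
j=12 s[j]='c': π[12]=3 (border 'cdc')
j=13 s[j]='b': k: 3→1→0; π[13]=0 (border '')
j=14 s[j]='c': π[14]=1 (border 'c')
j=15 s[j]='a': k: 1→0; π[15]=0 (border '')
j=16 s[j]='b': π[16]=0 (border '')
j=17 s[j]='e': π[17]=0 (border '')
j=18 s[j]='a': π[18]=0 (border '')
j=19 s[j]='c': π[19]=1 (border 'c')
j=20 s[j]='e': k: 1→0; π[20]=0 (border '')
j=21 s[j]='b': π[21]=0 (border '')
j=22 s[j]='d': π[22]=0 (border '')
j=23 s[j]='e': π[23]=0 (border '')
j=24 s[j]='e': π[24]=0 (border '')
j=25 s[j]='e': π[25]=0 (border '')
j=26 s[j]='c': π[26]=1 (border 'c')
j=27 s[j]='c': k: 1→0; π[27]=1 (border 'c')
j=28 s[j]='c': k: 1→0; π[28]=1 (border 'c')
j=29 s[j]='c': k: 1→0; π[29]=1 (border 'c')
j=30 s[j]='c': k: 1→0; π[30]=1 (border 'c')
j=31 s[j]='e': k: 1→0; π[31]=0 (border '')
j=32 s[j]='c': π[32]=1 (border 'c')
j=33 s[j]='b': k: 1→0; π[33]=0 (border '')
j=34 s[j]='b': π[34]=0 (border '')
j=35 s[j]='e': π[35]=0 (border '')
j=36 s[j]='e': π[36]=0 (border '')
j=37 s[j]='d': π[37]=0 (border '')
j=38 s[j]='d': π[38]=0 (border '')

[0, 0, 1, 2, 0, 0, 1, 2, 0, 0, 1, 2, 3, 0, 1, 0, 0, 0, 0, 1, 0, 0, 0, 0, 0, 0, 1, 1, 1, 1, 1, 0, 1, 0, 0, 0, 0, 0, 0]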